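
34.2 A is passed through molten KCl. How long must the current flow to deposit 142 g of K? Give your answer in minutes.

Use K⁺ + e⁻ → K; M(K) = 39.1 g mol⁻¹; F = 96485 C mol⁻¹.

n(K) = m/M = 142 / 39.1 = 3.632 mol.
Each K atom requires 1 electron, so n(e⁻) = 1 × 3.632 = 3.632 mol.
Q = n(e⁻)·F = 3.632 × 96485 = 350400 C.
t = Q/I = 350400 / 34.20 A = 10250 s = 171 min.

171 min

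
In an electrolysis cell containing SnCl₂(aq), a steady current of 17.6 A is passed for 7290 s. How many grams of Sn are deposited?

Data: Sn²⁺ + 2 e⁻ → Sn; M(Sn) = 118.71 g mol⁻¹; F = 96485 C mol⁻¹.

Q = I·t = 17.60 A × 7290.0 s = 128300 C.
n(e⁻) = Q/F = 128300 / 96485 = 1.330 mol.
Sn²⁺ + 2 e⁻ → Sn, so n(Sn) = n(e⁻)/2 = 0.6649 mol.
m = n·M = 0.6649 × 118.71 = 78.9 g.

78.9 g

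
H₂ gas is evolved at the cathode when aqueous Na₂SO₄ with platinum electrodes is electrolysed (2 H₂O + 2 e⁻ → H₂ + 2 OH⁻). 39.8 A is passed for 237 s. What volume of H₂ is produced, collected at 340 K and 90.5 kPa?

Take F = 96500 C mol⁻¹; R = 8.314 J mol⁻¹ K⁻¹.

Q = I·t = 39.80 A × 237.00 s = 9433 C.
n(e⁻) = Q/F = 9433 / 96500 = 0.09775 mol.
2 electrons are transferred per H₂ molecule, so n(H₂) = 0.09775 / 2 = 0.04887 mol.
V = nRT/P = (0.04887 × 8.314 × 340) / (90.5 × 10³ Pa) = 0.00153 m³ = 1.53 L.

1.53 L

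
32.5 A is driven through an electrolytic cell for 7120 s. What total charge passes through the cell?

Q = I·t = 32.50 A × 7120.0 s = 2.31 × 10⁵ C.

2.31 × 10⁵ C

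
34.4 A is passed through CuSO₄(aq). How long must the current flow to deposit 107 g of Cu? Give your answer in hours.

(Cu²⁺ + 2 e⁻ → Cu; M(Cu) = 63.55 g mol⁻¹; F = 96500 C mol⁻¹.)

2.62 h

n(Cu) = m/M = 107 / 63.55 = 1.684 mol.
Each Cu atom requires 2 electrons, so n(e⁻) = 2 × 1.684 = 3.367 mol.
Q = n(e⁻)·F = 3.367 × 96500 = 325000 C.
t = Q/I = 325000 / 34.40 A = 9446 s = 2.62 h.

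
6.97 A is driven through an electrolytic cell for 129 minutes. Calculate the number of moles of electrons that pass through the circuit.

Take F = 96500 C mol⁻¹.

0.559 mol

Q = I·t = 6.970 A × 7740.0 s = 53950 C.
n(e⁻) = Q/F = 53950 / 96500 = 0.559 mol.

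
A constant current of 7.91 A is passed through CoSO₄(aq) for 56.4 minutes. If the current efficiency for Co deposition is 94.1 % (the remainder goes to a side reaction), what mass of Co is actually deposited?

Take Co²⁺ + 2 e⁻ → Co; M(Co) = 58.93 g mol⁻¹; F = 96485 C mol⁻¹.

7.69 g

Q = I·t = 7.910 × 3384.0 = 26770 C.
n(e⁻) = 26770/96485 = 0.2774 mol; theoretically n(Co) = 0.2774/2 = 0.1387 mol, m_theo = 8.174 g.
At 94.1 % efficiency, m_actual = 0.941 × 8.174 = 7.69 g.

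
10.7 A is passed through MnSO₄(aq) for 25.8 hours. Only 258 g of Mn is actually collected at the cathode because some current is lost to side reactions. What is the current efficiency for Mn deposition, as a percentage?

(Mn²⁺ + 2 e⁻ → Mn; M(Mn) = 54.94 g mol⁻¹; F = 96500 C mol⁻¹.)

91.2 %

Q = I·t = 10.70 × 92880 = 993800 C; n(e⁻) = 993800/96500 = 10.30 mol.
Theoretical n(Mn) = n(e⁻)/2 = 5.149 mol, i.e. m_theo = 5.149 × 54.94 = 282.9 g.
Efficiency = m_actual / m_theo = 258 / 282.9 = 91.2 %.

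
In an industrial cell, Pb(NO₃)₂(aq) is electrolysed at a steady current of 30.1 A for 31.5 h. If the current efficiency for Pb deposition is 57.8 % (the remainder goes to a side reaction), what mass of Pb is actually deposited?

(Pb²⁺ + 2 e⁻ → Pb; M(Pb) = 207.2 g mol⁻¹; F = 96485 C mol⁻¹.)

Q = I·t = 30.10 × 113400 = 3413000 C.
n(e⁻) = 3413000/96485 = 35.38 mol; theoretically n(Pb) = 35.38/2 = 17.69 mol, m_theo = 3665 g.
At 57.8 % efficiency, m_actual = 0.578 × 3665 = 2120 g.

2120 g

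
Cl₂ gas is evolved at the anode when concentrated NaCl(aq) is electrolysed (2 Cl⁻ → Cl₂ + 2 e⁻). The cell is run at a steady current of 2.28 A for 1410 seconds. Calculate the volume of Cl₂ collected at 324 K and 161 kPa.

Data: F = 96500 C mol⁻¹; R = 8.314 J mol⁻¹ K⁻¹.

Q = I·t = 2.280 A × 1410.0 s = 3215 C.
n(e⁻) = Q/F = 3215 / 96500 = 0.03331 mol.
2 electrons are transferred per Cl₂ molecule, so n(Cl₂) = 0.03331 / 2 = 0.01666 mol.
V = nRT/P = (0.01666 × 8.314 × 324) / (161 × 10³ Pa) = 2.79 × 10⁻⁴ m³ = 0.279 L.

0.279 L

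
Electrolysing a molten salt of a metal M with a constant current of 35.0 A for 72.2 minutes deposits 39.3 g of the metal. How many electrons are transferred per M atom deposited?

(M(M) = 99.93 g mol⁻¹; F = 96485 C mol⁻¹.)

Q = I·t = 35.00 A × 4332.0 s = 151600 C, so n(e⁻) = 151600/96485 = 1.571 mol.
n(M) deposited = 39.3 / 99.93 = 0.3933 mol.
Electrons per atom = n(e⁻)/n(M) = 1.571 / 0.3933 = 4.00 ≈ 4, so the ion is M⁴⁺.

4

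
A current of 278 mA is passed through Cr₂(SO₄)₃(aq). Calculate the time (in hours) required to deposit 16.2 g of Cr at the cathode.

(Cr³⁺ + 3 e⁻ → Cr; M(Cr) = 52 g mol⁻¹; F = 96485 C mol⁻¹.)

90.1 h

n(Cr) = m/M = 16.2 / 52 = 0.3115 mol.
Each Cr atom requires 3 electrons, so n(e⁻) = 3 × 0.3115 = 0.9346 mol.
Q = n(e⁻)·F = 0.9346 × 96485 = 90180 C.
t = Q/I = 90180 / 0.2780 A = 324400 s = 90.1 h.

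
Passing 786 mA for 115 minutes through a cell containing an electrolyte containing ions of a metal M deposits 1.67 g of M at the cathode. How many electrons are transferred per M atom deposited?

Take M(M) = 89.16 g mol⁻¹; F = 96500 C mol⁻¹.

3

Q = I·t = 0.7860 A × 6900.0 s = 5423 C, so n(e⁻) = 5423/96500 = 0.05620 mol.
n(M) deposited = 1.67 / 89.16 = 0.01873 mol.
Electrons per atom = n(e⁻)/n(M) = 0.05620 / 0.01873 = 3.00 ≈ 3, so the ion is M³⁺.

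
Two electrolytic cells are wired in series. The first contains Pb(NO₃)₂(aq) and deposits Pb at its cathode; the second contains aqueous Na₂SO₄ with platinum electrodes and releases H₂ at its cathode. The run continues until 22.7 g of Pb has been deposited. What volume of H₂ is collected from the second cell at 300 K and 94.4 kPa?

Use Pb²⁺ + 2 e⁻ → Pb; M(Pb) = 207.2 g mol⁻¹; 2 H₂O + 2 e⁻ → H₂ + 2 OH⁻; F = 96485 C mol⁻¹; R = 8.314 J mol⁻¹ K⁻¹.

2.89 L

n(Pb) = 22.7 / 207.2 = 0.1096 mol, so n(e⁻) = 2 × 0.1096 = 0.2191 mol.
The cells are in series, so the same 0.2191 mol of electrons passes through the second cell.
2 H₂O + 2 e⁻ → H₂ + 2 OH⁻ — 2 mol e⁻ per mol H₂, so n(H₂) = 0.2191/2 = 0.1096 mol.
V = nRT/P = (0.1096 × 8.314 × 300) / (94.4 × 10³) = 0.00289 m³ = 2.89 L.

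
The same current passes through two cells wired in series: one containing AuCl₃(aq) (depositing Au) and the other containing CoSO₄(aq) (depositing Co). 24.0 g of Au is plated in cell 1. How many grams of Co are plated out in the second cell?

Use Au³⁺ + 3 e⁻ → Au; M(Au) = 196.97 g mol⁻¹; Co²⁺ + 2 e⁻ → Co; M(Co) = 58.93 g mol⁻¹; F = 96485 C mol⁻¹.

n(Au) = 24.0 / 196.97 = 0.1218 mol.
Since Au³⁺ + 3 e⁻ → Au, n(e⁻) passed = 3 × 0.1218 = 0.3655 mol.
Cells in series carry the same charge, so the same 0.3655 mol of electrons passes through cell 2.
Co²⁺ + 2 e⁻ → Co, so n(Co) = 0.3655 / 2 = 0.1828 mol.
m(Co) = 0.1828 × 58.93 = 10.8 g.

10.8 g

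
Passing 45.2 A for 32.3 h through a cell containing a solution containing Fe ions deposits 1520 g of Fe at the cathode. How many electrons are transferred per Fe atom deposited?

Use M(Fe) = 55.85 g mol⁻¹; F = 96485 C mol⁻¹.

Q = I·t = 45.20 A × 116280 s = 5256000 C, so n(e⁻) = 5256000/96485 = 54.47 mol.
n(Fe) deposited = 1520 / 55.85 = 27.22 mol.
Electrons per atom = n(e⁻)/n(Fe) = 54.47 / 27.22 = 2.00 ≈ 2, so the ion is Fe²⁺.

2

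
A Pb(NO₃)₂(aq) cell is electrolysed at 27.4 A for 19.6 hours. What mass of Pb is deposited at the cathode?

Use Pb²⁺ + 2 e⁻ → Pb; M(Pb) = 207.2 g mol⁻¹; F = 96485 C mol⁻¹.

2080 g

Q = I·t = 27.40 A × 70560 s = 1933000 C.
n(e⁻) = Q/F = 1933000 / 96485 = 20.04 mol.
Pb²⁺ + 2 e⁻ → Pb, so n(Pb) = n(e⁻)/2 = 10.02 mol.
m = n·M = 10.02 × 207.2 = 2080 g.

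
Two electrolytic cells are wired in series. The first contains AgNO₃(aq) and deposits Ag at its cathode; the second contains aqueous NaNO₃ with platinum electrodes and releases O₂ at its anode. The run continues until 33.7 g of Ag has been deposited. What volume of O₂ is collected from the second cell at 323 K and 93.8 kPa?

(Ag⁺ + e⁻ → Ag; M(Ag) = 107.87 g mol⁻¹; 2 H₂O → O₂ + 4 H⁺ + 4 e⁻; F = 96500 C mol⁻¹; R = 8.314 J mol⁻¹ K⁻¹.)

n(Ag) = 33.7 / 107.87 = 0.3124 mol, so n(e⁻) = 1 × 0.3124 = 0.3124 mol.
The cells are in series, so the same 0.3124 mol of electrons passes through the second cell.
2 H₂O → O₂ + 4 H⁺ + 4 e⁻ — 4 mol e⁻ per mol O₂, so n(O₂) = 0.3124/4 = 0.07810 mol.
V = nRT/P = (0.07810 × 8.314 × 323) / (93.8 × 10³) = 0.00224 m³ = 2.24 L.

2.24 L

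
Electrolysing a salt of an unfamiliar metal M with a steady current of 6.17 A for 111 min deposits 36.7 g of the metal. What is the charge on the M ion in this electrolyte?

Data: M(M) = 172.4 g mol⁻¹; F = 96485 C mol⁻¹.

Q = I·t = 6.170 A × 6660.0 s = 41090 C, so n(e⁻) = 41090/96485 = 0.4259 mol.
n(M) deposited = 36.7 / 172.4 = 0.2129 mol.
Electrons per atom = n(e⁻)/n(M) = 0.4259 / 0.2129 = 2.00 ≈ 2, so the ion is M²⁺.

+2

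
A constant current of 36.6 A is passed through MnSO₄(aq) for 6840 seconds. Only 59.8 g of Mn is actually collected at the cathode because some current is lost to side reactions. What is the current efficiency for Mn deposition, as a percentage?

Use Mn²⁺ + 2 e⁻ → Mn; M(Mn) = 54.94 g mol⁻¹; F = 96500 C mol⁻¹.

83.9 %

Q = I·t = 36.60 × 6840.0 = 250300 C; n(e⁻) = 250300/96500 = 2.594 mol.
Theoretical n(Mn) = n(e⁻)/2 = 1.297 mol, i.e. m_theo = 1.297 × 54.94 = 71.26 g.
Efficiency = m_actual / m_theo = 59.8 / 71.26 = 83.9 %.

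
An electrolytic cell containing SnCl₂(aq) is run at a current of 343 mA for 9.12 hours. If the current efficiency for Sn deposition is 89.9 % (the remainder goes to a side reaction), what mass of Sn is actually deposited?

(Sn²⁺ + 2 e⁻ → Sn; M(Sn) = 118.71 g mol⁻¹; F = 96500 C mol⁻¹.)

Q = I·t = 0.3430 × 32832 = 11260 C.
n(e⁻) = 11260/96500 = 0.1167 mol; theoretically n(Sn) = 0.1167/2 = 0.05835 mol, m_theo = 6.927 g.
At 89.9 % efficiency, m_actual = 0.899 × 6.927 = 6.23 g.

6.23 g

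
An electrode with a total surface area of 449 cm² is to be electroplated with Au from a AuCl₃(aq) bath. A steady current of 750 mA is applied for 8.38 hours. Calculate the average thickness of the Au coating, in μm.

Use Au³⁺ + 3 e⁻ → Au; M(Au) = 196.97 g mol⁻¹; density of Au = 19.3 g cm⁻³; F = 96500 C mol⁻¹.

Q = I·t = 0.7500 × 30168 = 22630 C; n(e⁻) = 0.2345 mol.
n(Au) = n(e⁻)/3 = 0.07816 mol, so m = 0.07816 × 196.97 = 15.39 g.
Volume = m/ρ = 15.39 / 19.3 = 0.7976 cm³.
Thickness = V/A = 0.7976 / 449 = 0.00178 cm = 17.8 μm.

17.8 μm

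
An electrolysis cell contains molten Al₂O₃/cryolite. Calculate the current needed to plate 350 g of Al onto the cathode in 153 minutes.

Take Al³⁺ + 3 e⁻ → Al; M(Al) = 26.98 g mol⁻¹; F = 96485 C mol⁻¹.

n(Al) = 350 / 26.98 = 12.97 mol.
n(e⁻) = 3 × 12.97 = 38.92 mol.
Q = n(e⁻)·F = 38.92 × 96485 = 3755000 C.
I = Q/t = 3755000 / 9180.0 s = 409 A.

409 A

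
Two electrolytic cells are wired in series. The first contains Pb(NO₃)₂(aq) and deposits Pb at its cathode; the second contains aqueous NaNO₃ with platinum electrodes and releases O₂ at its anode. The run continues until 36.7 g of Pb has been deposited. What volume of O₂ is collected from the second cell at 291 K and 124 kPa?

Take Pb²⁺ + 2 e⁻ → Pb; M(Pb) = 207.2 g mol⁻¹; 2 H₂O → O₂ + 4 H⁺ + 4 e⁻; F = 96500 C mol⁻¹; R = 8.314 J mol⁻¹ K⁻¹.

1.73 L

n(Pb) = 36.7 / 207.2 = 0.1771 mol, so n(e⁻) = 2 × 0.1771 = 0.3542 mol.
The cells are in series, so the same 0.3542 mol of electrons passes through the second cell.
2 H₂O → O₂ + 4 H⁺ + 4 e⁻ — 4 mol e⁻ per mol O₂, so n(O₂) = 0.3542/4 = 0.08856 mol.
V = nRT/P = (0.08856 × 8.314 × 291) / (124 × 10³) = 0.00173 m³ = 1.73 L.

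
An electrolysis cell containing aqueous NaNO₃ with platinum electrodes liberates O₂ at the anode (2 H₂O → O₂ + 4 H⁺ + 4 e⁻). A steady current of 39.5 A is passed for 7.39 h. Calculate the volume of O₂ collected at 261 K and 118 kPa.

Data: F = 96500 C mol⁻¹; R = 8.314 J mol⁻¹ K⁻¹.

Q = I·t = 39.50 A × 26604 s = 1051000 C.
n(e⁻) = Q/F = 1051000 / 96500 = 10.89 mol.
4 electrons are transferred per O₂ molecule, so n(O₂) = 10.89 / 4 = 2.722 mol.
V = nRT/P = (2.722 × 8.314 × 261) / (118 × 10³ Pa) = 0.0501 m³ = 50.1 L.

50.1 L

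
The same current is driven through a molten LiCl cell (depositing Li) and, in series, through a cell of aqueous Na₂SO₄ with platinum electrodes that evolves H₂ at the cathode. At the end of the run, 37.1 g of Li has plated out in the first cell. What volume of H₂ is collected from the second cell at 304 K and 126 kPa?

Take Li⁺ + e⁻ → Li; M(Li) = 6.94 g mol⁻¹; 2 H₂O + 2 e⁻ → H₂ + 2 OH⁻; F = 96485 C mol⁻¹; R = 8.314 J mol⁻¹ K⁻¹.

53.6 L

n(Li) = 37.1 / 6.94 = 5.346 mol, so n(e⁻) = 1 × 5.346 = 5.346 mol.
The cells are in series, so the same 5.346 mol of electrons passes through the second cell.
2 H₂O + 2 e⁻ → H₂ + 2 OH⁻ — 2 mol e⁻ per mol H₂, so n(H₂) = 5.346/2 = 2.673 mol.
V = nRT/P = (2.673 × 8.314 × 304) / (126 × 10³) = 0.0536 m³ = 53.6 L.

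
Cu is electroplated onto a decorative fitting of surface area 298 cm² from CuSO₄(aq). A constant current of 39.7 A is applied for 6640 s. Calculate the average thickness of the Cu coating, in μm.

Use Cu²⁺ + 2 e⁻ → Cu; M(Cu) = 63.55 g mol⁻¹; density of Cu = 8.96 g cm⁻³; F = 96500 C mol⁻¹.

Q = I·t = 39.70 × 6640.0 = 263600 C; n(e⁻) = 2.732 mol.
n(Cu) = n(e⁻)/2 = 1.366 mol, so m = 1.366 × 63.55 = 86.80 g.
Volume = m/ρ = 86.80 / 8.96 = 9.687 cm³.
Thickness = V/A = 9.687 / 298 = 0.0325 cm = 325 μm.

325 μm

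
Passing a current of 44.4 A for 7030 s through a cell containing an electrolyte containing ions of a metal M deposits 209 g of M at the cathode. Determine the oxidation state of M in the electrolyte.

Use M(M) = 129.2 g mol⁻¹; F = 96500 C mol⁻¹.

Q = I·t = 44.40 A × 7030.0 s = 312100 C, so n(e⁻) = 312100/96500 = 3.235 mol.
n(M) deposited = 209 / 129.2 = 1.618 mol.
Electrons per atom = n(e⁻)/n(M) = 3.235 / 1.618 = 2.00 ≈ 2, so the ion is M²⁺.

+2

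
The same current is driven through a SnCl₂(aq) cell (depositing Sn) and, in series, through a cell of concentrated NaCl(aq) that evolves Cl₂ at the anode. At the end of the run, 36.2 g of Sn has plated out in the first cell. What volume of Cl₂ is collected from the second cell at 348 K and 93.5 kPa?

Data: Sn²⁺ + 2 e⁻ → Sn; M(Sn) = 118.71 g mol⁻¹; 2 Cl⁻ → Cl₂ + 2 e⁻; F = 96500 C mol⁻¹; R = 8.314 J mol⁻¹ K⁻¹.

n(Sn) = 36.2 / 118.71 = 0.3049 mol, so n(e⁻) = 2 × 0.3049 = 0.6099 mol.
The cells are in series, so the same 0.6099 mol of electrons passes through the second cell.
2 Cl⁻ → Cl₂ + 2 e⁻ — 2 mol e⁻ per mol Cl₂, so n(Cl₂) = 0.6099/2 = 0.3049 mol.
V = nRT/P = (0.3049 × 8.314 × 348) / (93.5 × 10³) = 0.00944 m³ = 9.44 L.

9.44 L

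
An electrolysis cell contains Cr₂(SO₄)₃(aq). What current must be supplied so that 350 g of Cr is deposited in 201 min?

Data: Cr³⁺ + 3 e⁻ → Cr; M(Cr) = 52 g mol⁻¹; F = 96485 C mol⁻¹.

n(Cr) = 350 / 52 = 6.731 mol.
n(e⁻) = 3 × 6.731 = 20.19 mol.
Q = n(e⁻)·F = 20.19 × 96485 = 1948000 C.
I = Q/t = 1948000 / 12060 s = 162 A.

162 A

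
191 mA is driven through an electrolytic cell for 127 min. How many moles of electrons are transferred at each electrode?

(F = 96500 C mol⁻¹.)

Q = I·t = 0.1910 A × 7620.0 s = 1455 C.
n(e⁻) = Q/F = 1455 / 96500 = 0.0151 mol.

0.0151 mol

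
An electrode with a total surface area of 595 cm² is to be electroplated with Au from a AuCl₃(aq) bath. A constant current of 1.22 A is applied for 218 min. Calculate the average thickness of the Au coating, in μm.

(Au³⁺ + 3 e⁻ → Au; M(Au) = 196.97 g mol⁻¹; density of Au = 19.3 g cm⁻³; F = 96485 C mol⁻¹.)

9.46 μm

Q = I·t = 1.220 × 13080 = 15960 C; n(e⁻) = 0.1654 mol.
n(Au) = n(e⁻)/3 = 0.05513 mol, so m = 0.05513 × 196.97 = 10.86 g.
Volume = m/ρ = 10.86 / 19.3 = 0.5626 cm³.
Thickness = V/A = 0.5626 / 595 = 9.46 × 10⁻⁴ cm = 9.46 μm.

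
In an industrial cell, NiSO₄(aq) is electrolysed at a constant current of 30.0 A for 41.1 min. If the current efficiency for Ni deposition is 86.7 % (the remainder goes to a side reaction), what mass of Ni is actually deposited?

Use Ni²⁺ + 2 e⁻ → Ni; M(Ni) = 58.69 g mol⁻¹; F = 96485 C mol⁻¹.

Q = I·t = 30.00 × 2466.0 = 73980 C.
n(e⁻) = 73980/96485 = 0.7668 mol; theoretically n(Ni) = 0.7668/2 = 0.3834 mol, m_theo = 22.50 g.
At 86.7 % efficiency, m_actual = 0.867 × 22.50 = 19.5 g.

19.5 g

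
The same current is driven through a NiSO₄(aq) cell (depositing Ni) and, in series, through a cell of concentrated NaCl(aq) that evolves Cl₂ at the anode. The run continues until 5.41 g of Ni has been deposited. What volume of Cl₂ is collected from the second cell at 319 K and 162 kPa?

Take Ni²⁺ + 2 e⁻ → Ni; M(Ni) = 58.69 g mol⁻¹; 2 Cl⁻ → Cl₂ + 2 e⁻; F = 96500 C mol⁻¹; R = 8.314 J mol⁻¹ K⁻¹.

1.51 L

n(Ni) = 5.41 / 58.69 = 0.09218 mol, so n(e⁻) = 2 × 0.09218 = 0.1844 mol.
The cells are in series, so the same 0.1844 mol of electrons passes through the second cell.
2 Cl⁻ → Cl₂ + 2 e⁻ — 2 mol e⁻ per mol Cl₂, so n(Cl₂) = 0.1844/2 = 0.09218 mol.
V = nRT/P = (0.09218 × 8.314 × 319) / (162 × 10³) = 0.00151 m³ = 1.51 L.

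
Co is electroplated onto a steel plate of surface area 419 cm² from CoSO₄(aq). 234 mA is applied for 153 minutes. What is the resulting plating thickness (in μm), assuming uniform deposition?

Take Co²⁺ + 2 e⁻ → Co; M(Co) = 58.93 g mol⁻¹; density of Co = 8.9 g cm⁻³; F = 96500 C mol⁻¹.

1.76 μm

Q = I·t = 0.2340 × 9180.0 = 2148 C; n(e⁻) = 0.02226 mol.
n(Co) = n(e⁻)/2 = 0.01113 mol, so m = 0.01113 × 58.93 = 0.6559 g.
Volume = m/ρ = 0.6559 / 8.9 = 0.07370 cm³.
Thickness = V/A = 0.07370 / 419 = 1.76 × 10⁻⁴ cm = 1.76 μm.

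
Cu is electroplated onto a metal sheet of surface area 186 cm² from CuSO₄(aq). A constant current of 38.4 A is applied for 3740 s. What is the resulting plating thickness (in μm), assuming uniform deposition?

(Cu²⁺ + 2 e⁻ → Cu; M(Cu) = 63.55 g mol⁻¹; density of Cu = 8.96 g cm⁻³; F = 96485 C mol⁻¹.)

284 μm

Q = I·t = 38.40 × 3740.0 = 143600 C; n(e⁻) = 1.488 mol.
n(Cu) = n(e⁻)/2 = 0.7442 mol, so m = 0.7442 × 63.55 = 47.30 g.
Volume = m/ρ = 47.30 / 8.96 = 5.279 cm³.
Thickness = V/A = 5.279 / 186 = 0.0284 cm = 284 μm.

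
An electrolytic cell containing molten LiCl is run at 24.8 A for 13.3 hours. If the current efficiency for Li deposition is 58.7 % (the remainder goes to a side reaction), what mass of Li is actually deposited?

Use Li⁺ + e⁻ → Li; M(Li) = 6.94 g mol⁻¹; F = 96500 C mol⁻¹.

50.1 g

Q = I·t = 24.80 × 47880 = 1187000 C.
n(e⁻) = 1187000/96500 = 12.30 mol; theoretically n(Li) = 12.30/1 = 12.30 mol, m_theo = 85.40 g.
At 58.7 % efficiency, m_actual = 0.587 × 85.40 = 50.1 g.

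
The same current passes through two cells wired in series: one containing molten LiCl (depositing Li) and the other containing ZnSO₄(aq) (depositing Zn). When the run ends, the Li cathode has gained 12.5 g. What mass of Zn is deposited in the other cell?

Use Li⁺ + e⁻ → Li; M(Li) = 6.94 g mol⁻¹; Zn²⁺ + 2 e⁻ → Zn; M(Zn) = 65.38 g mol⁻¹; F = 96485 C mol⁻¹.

58.9 g

n(Li) = 12.5 / 6.94 = 1.801 mol.
Since Li⁺ + e⁻ → Li, n(e⁻) passed = 1 × 1.801 = 1.801 mol.
Cells in series carry the same charge, so the same 1.801 mol of electrons passes through cell 2.
Zn²⁺ + 2 e⁻ → Zn, so n(Zn) = 1.801 / 2 = 0.9006 mol.
m(Zn) = 0.9006 × 65.38 = 58.9 g.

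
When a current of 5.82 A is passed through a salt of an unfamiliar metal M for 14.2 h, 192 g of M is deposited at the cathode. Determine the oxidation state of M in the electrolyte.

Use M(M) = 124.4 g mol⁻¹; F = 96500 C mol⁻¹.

Q = I·t = 5.820 A × 51120 s = 297500 C, so n(e⁻) = 297500/96500 = 3.083 mol.
n(M) deposited = 192 / 124.4 = 1.543 mol.
Electrons per atom = n(e⁻)/n(M) = 3.083 / 1.543 = 2.00 ≈ 2, so the ion is M²⁺.

+2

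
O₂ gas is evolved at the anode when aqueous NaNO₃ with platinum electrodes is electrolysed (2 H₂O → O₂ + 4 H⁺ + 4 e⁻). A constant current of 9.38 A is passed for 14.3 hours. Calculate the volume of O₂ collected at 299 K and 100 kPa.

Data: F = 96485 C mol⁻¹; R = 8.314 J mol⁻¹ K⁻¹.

31.1 L

Q = I·t = 9.380 A × 51480 s = 482900 C.
n(e⁻) = Q/F = 482900 / 96485 = 5.005 mol.
4 electrons are transferred per O₂ molecule, so n(O₂) = 5.005 / 4 = 1.251 mol.
V = nRT/P = (1.251 × 8.314 × 299) / (100 × 10³ Pa) = 0.0311 m³ = 31.1 L.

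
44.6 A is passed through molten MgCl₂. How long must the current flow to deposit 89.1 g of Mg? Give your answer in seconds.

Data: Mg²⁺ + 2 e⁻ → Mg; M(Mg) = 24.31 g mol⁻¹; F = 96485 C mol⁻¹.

n(Mg) = m/M = 89.1 / 24.31 = 3.665 mol.
Each Mg atom requires 2 electrons, so n(e⁻) = 2 × 3.665 = 7.330 mol.
Q = n(e⁻)·F = 7.330 × 96485 = 707300 C.
t = Q/I = 707300 / 44.60 A = 15860 s.

15900 s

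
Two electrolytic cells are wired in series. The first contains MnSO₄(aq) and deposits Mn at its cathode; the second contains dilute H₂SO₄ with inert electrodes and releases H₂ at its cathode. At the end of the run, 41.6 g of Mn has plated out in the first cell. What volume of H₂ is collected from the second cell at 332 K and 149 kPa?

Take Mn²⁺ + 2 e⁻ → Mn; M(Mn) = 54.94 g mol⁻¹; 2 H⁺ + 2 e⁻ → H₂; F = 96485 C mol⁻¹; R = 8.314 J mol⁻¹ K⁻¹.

n(Mn) = 41.6 / 54.94 = 0.7572 mol, so n(e⁻) = 2 × 0.7572 = 1.514 mol.
The cells are in series, so the same 1.514 mol of electrons passes through the second cell.
2 H⁺ + 2 e⁻ → H₂ — 2 mol e⁻ per mol H₂, so n(H₂) = 1.514/2 = 0.7572 mol.
V = nRT/P = (0.7572 × 8.314 × 332) / (149 × 10³) = 0.0140 m³ = 14.0 L.

14.0 L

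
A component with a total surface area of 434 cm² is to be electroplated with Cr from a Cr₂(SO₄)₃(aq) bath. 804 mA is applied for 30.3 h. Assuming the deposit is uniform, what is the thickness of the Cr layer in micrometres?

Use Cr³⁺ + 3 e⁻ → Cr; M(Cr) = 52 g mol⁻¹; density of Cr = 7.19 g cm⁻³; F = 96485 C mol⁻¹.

50.5 μm

Q = I·t = 0.8040 × 109080 = 87700 C; n(e⁻) = 0.9090 mol.
n(Cr) = n(e⁻)/3 = 0.3030 mol, so m = 0.3030 × 52 = 15.76 g.
Volume = m/ρ = 15.76 / 7.19 = 2.191 cm³.
Thickness = V/A = 2.191 / 434 = 0.00505 cm = 50.5 μm.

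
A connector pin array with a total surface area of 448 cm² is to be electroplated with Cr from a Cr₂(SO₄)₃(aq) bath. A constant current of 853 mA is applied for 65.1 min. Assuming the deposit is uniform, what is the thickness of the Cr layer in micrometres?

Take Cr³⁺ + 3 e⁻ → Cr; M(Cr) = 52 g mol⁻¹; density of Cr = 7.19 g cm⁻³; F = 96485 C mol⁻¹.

1.86 μm

Q = I·t = 0.8530 × 3906.0 = 3332 C; n(e⁻) = 0.03453 mol.
n(Cr) = n(e⁻)/3 = 0.01151 mol, so m = 0.01151 × 52 = 0.5986 g.
Volume = m/ρ = 0.5986 / 7.19 = 0.08325 cm³.
Thickness = V/A = 0.08325 / 448 = 1.86 × 10⁻⁴ cm = 1.86 μm.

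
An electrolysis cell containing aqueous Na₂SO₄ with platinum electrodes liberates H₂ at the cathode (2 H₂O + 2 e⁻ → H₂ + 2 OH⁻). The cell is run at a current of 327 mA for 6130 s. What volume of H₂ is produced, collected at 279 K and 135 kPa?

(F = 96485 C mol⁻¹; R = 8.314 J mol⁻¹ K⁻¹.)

0.178 L

Q = I·t = 0.3270 A × 6130.0 s = 2005 C.
n(e⁻) = Q/F = 2005 / 96485 = 0.02078 mol.
2 electrons are transferred per H₂ molecule, so n(H₂) = 0.02078 / 2 = 0.01039 mol.
V = nRT/P = (0.01039 × 8.314 × 279) / (135 × 10³ Pa) = 1.78 × 10⁻⁴ m³ = 0.178 L.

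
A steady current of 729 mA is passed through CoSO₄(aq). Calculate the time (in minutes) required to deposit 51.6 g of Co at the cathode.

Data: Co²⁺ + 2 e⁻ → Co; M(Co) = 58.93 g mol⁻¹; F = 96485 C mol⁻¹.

3860 min

n(Co) = m/M = 51.6 / 58.93 = 0.8756 mol.
Each Co atom requires 2 electrons, so n(e⁻) = 2 × 0.8756 = 1.751 mol.
Q = n(e⁻)·F = 1.751 × 96485 = 169000 C.
t = Q/I = 169000 / 0.7290 A = 231800 s = 3860 min.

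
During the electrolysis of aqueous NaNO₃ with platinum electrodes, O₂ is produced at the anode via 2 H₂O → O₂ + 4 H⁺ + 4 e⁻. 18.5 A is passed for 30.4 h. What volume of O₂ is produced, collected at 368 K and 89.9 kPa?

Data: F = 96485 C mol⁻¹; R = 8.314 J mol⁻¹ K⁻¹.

Q = I·t = 18.50 A × 109440 s = 2025000 C.
n(e⁻) = Q/F = 2025000 / 96485 = 20.98 mol.
4 electrons are transferred per O₂ molecule, so n(O₂) = 20.98 / 4 = 5.246 mol.
V = nRT/P = (5.246 × 8.314 × 368) / (89.9 × 10³ Pa) = 0.179 m³ = 179 L.

179 L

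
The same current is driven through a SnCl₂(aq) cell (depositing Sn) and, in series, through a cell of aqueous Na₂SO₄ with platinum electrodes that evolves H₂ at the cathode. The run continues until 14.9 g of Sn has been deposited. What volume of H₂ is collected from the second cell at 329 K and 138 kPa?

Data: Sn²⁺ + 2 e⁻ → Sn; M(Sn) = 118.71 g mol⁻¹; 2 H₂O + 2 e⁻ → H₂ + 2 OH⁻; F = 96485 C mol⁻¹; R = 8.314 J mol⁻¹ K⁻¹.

n(Sn) = 14.9 / 118.71 = 0.1255 mol, so n(e⁻) = 2 × 0.1255 = 0.2510 mol.
The cells are in series, so the same 0.2510 mol of electrons passes through the second cell.
2 H₂O + 2 e⁻ → H₂ + 2 OH⁻ — 2 mol e⁻ per mol H₂, so n(H₂) = 0.2510/2 = 0.1255 mol.
V = nRT/P = (0.1255 × 8.314 × 329) / (138 × 10³) = 0.00249 m³ = 2.49 L.

2.49 L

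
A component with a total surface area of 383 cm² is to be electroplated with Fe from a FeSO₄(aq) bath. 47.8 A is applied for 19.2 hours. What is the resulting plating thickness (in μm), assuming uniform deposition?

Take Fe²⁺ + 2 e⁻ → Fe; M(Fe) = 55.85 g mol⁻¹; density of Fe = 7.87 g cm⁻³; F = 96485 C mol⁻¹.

Q = I·t = 47.80 × 69120 = 3304000 C; n(e⁻) = 34.24 mol.
n(Fe) = n(e⁻)/2 = 17.12 mol, so m = 17.12 × 55.85 = 956.2 g.
Volume = m/ρ = 956.2 / 7.87 = 121.5 cm³.
Thickness = V/A = 121.5 / 383 = 0.317 cm = 3170 μm.

3170 μm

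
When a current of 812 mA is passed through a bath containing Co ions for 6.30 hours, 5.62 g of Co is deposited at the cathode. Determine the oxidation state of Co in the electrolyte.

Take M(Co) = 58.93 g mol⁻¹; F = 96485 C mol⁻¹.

Q = I·t = 0.8120 A × 22680 s = 18420 C, so n(e⁻) = 18420/96485 = 0.1909 mol.
n(Co) deposited = 5.62 / 58.93 = 0.09537 mol.
Electrons per atom = n(e⁻)/n(Co) = 0.1909 / 0.09537 = 2.00 ≈ 2, so the ion is Co²⁺.

+2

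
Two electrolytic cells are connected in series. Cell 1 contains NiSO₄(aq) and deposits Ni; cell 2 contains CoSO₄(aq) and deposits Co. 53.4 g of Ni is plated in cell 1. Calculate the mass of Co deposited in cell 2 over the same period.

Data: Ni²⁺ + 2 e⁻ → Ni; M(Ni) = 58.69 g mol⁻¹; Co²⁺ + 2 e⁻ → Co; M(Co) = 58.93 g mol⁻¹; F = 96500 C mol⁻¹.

n(Ni) = 53.4 / 58.69 = 0.9099 mol.
Since Ni²⁺ + 2 e⁻ → Ni, n(e⁻) passed = 2 × 0.9099 = 1.820 mol.
Cells in series carry the same charge, so the same 1.820 mol of electrons passes through cell 2.
Co²⁺ + 2 e⁻ → Co, so n(Co) = 1.820 / 2 = 0.9099 mol.
m(Co) = 0.9099 × 58.93 = 53.6 g.

53.6 g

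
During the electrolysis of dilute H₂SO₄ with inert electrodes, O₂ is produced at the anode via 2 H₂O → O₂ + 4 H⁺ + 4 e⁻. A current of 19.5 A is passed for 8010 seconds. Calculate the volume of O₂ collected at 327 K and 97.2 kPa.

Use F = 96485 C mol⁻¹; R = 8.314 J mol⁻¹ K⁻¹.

Q = I·t = 19.50 A × 8010.0 s = 156200 C.
n(e⁻) = Q/F = 156200 / 96485 = 1.619 mol.
4 electrons are transferred per O₂ molecule, so n(O₂) = 1.619 / 4 = 0.4047 mol.
V = nRT/P = (0.4047 × 8.314 × 327) / (97.2 × 10³ Pa) = 0.0113 m³ = 11.3 L.

11.3 L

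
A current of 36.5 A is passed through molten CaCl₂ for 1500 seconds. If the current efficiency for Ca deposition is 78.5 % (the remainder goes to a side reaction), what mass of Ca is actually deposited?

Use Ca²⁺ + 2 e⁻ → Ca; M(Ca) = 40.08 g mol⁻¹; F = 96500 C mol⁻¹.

8.93 g

Q = I·t = 36.50 × 1500.0 = 54750 C.
n(e⁻) = 54750/96500 = 0.5674 mol; theoretically n(Ca) = 0.5674/2 = 0.2837 mol, m_theo = 11.37 g.
At 78.5 % efficiency, m_actual = 0.785 × 11.37 = 8.93 g.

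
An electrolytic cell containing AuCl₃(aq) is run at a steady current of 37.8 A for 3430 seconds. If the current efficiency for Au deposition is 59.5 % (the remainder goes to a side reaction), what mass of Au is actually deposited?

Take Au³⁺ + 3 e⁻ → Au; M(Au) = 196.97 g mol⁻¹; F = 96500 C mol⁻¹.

52.5 g

Q = I·t = 37.80 × 3430.0 = 129700 C.
n(e⁻) = 129700/96500 = 1.344 mol; theoretically n(Au) = 1.344/3 = 0.4479 mol, m_theo = 88.21 g.
At 59.5 % efficiency, m_actual = 0.595 × 88.21 = 52.5 g.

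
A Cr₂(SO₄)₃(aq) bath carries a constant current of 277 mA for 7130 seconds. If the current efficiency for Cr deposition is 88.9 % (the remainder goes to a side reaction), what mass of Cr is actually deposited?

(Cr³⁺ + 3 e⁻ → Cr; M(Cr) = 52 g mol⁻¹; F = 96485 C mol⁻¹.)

Q = I·t = 0.2770 × 7130.0 = 1975 C.
n(e⁻) = 1975/96485 = 0.02047 mol; theoretically n(Cr) = 0.02047/3 = 0.006823 mol, m_theo = 0.3548 g.
At 88.9 % efficiency, m_actual = 0.889 × 0.3548 = 0.315 g.

0.315 g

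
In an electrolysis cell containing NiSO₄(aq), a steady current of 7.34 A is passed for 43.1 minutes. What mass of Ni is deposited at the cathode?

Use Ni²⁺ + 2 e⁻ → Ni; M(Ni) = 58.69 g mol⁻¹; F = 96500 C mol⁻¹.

Q = I·t = 7.340 A × 2586.0 s = 18980 C.
n(e⁻) = Q/F = 18980 / 96500 = 0.1967 mol.
Ni²⁺ + 2 e⁻ → Ni, so n(Ni) = n(e⁻)/2 = 0.09835 mol.
m = n·M = 0.09835 × 58.69 = 5.77 g.

5.77 g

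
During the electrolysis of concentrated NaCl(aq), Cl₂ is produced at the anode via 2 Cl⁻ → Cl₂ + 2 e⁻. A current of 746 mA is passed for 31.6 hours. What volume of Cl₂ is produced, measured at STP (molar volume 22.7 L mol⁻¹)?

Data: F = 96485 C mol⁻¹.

9.98 L

Q = I·t = 0.7460 A × 113760 s = 84860 C.
n(e⁻) = Q/F = 84860 / 96485 = 0.8796 mol.
2 electrons are transferred per Cl₂ molecule, so n(Cl₂) = 0.8796 / 2 = 0.4398 mol.
V = n × V_m = 0.4398 × 22.7 = 9.98 L.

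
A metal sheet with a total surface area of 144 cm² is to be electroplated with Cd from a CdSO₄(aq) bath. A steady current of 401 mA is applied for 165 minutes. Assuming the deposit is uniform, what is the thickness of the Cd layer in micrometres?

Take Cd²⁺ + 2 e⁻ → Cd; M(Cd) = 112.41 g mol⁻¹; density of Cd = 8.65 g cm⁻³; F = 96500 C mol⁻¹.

Q = I·t = 0.4010 × 9900.0 = 3970 C; n(e⁻) = 0.04114 mol.
n(Cd) = n(e⁻)/2 = 0.02057 mol, so m = 0.02057 × 112.41 = 2.312 g.
Volume = m/ρ = 2.312 / 8.65 = 0.2673 cm³.
Thickness = V/A = 0.2673 / 144 = 0.00186 cm = 18.6 μm.

18.6 μm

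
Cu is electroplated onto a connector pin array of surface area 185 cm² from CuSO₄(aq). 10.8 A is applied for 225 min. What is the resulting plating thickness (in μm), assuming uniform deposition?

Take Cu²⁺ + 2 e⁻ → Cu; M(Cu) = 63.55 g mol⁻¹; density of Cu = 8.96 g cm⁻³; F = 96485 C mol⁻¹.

Q = I·t = 10.80 × 13500 = 145800 C; n(e⁻) = 1.511 mol.
n(Cu) = n(e⁻)/2 = 0.7556 mol, so m = 0.7556 × 63.55 = 48.02 g.
Volume = m/ρ = 48.02 / 8.96 = 5.359 cm³.
Thickness = V/A = 5.359 / 185 = 0.0290 cm = 290 μm.

290 μm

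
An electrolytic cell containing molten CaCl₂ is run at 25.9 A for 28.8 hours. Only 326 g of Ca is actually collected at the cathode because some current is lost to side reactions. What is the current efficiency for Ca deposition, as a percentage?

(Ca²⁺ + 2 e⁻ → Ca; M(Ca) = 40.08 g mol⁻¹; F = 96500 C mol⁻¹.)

Q = I·t = 25.90 × 103680 = 2685000 C; n(e⁻) = 2685000/96500 = 27.83 mol.
Theoretical n(Ca) = n(e⁻)/2 = 13.91 mol, i.e. m_theo = 13.91 × 40.08 = 557.7 g.
Efficiency = m_actual / m_theo = 326 / 557.7 = 58.5 %.

58.5 %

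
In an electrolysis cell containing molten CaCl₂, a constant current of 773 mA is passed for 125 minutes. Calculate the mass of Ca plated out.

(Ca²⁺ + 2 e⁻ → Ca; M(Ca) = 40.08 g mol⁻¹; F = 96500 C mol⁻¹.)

1.20 g

Q = I·t = 0.7730 A × 7500.0 s = 5798 C.
n(e⁻) = Q/F = 5798 / 96500 = 0.06008 mol.
Ca²⁺ + 2 e⁻ → Ca, so n(Ca) = n(e⁻)/2 = 0.03004 mol.
m = n·M = 0.03004 × 40.08 = 1.20 g.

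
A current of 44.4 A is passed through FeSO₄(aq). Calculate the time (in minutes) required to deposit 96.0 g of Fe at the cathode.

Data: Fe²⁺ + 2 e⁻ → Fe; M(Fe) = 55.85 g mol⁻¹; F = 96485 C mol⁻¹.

125 min

n(Fe) = m/M = 96.0 / 55.85 = 1.719 mol.
Each Fe atom requires 2 electrons, so n(e⁻) = 2 × 1.719 = 3.438 mol.
Q = n(e⁻)·F = 3.438 × 96485 = 331700 C.
t = Q/I = 331700 / 44.40 A = 7471 s = 125 min.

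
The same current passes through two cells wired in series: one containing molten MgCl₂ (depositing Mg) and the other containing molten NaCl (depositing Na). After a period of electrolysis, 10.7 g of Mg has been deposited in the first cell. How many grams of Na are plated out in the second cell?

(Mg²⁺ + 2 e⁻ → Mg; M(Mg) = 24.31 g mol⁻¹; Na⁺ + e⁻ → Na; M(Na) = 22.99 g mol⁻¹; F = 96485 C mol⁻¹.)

n(Mg) = 10.7 / 24.31 = 0.4401 mol.
Since Mg²⁺ + 2 e⁻ → Mg, n(e⁻) passed = 2 × 0.4401 = 0.8803 mol.
Cells in series carry the same charge, so the same 0.8803 mol of electrons passes through cell 2.
Na⁺ + e⁻ → Na, so n(Na) = 0.8803 / 1 = 0.8803 mol.
m(Na) = 0.8803 × 22.99 = 20.2 g.

20.2 g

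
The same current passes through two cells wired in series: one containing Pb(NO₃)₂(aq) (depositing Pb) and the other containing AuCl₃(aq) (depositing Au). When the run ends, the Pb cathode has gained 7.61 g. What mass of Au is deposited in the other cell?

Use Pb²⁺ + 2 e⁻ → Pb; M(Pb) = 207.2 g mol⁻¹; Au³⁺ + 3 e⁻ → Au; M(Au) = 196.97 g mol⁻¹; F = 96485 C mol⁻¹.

n(Pb) = 7.61 / 207.2 = 0.03673 mol.
Since Pb²⁺ + 2 e⁻ → Pb, n(e⁻) passed = 2 × 0.03673 = 0.07346 mol.
Cells in series carry the same charge, so the same 0.07346 mol of electrons passes through cell 2.
Au³⁺ + 3 e⁻ → Au, so n(Au) = 0.07346 / 3 = 0.02449 mol.
m(Au) = 0.02449 × 196.97 = 4.82 g.

4.82 g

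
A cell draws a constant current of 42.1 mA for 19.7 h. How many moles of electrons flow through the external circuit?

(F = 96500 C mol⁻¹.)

0.0309 mol

Q = I·t = 0.04210 A × 70920 s = 2986 C.
n(e⁻) = Q/F = 2986 / 96500 = 0.0309 mol.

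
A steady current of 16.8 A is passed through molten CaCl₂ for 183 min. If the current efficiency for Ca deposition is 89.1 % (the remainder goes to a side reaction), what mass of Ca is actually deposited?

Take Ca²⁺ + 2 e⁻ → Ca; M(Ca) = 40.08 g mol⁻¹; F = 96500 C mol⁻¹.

34.1 g

Q = I·t = 16.80 × 10980 = 184500 C.
n(e⁻) = 184500/96500 = 1.912 mol; theoretically n(Ca) = 1.912/2 = 0.9558 mol, m_theo = 38.31 g.
At 89.1 % efficiency, m_actual = 0.891 × 38.31 = 34.1 g.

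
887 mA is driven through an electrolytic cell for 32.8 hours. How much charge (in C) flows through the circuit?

Q = I·t = 0.8870 A × 118080 s = 1.05 × 10⁵ C.

1.05 × 10⁵ C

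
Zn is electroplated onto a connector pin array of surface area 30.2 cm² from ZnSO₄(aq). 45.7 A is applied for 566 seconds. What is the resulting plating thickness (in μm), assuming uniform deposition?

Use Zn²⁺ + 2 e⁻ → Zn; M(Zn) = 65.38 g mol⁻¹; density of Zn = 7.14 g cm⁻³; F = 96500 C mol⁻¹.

406 μm

Q = I·t = 45.70 × 566.00 = 25870 C; n(e⁻) = 0.2680 mol.
n(Zn) = n(e⁻)/2 = 0.1340 mol, so m = 0.1340 × 65.38 = 8.762 g.
Volume = m/ρ = 8.762 / 7.14 = 1.227 cm³.
Thickness = V/A = 1.227 / 30.2 = 0.0406 cm = 406 μm.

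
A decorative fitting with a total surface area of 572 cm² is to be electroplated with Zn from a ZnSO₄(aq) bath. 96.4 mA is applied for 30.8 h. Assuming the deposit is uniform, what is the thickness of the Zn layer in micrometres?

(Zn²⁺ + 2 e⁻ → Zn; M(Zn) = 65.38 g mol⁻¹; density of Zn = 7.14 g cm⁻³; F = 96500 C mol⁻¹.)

8.87 μm

Q = I·t = 0.09640 × 110880 = 10690 C; n(e⁻) = 0.1108 mol.
n(Zn) = n(e⁻)/2 = 0.05538 mol, so m = 0.05538 × 65.38 = 3.621 g.
Volume = m/ρ = 3.621 / 7.14 = 0.5071 cm³.
Thickness = V/A = 0.5071 / 572 = 8.87 × 10⁻⁴ cm = 8.87 μm.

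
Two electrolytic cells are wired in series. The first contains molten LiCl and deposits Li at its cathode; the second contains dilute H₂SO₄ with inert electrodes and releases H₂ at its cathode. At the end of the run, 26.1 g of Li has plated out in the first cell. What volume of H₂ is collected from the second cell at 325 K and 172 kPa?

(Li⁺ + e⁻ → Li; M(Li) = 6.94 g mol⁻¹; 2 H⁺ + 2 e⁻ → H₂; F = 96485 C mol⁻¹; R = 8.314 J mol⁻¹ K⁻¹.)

29.5 L

n(Li) = 26.1 / 6.94 = 3.761 mol, so n(e⁻) = 1 × 3.761 = 3.761 mol.
The cells are in series, so the same 3.761 mol of electrons passes through the second cell.
2 H⁺ + 2 e⁻ → H₂ — 2 mol e⁻ per mol H₂, so n(H₂) = 3.761/2 = 1.880 mol.
V = nRT/P = (1.880 × 8.314 × 325) / (172 × 10³) = 0.0295 m³ = 29.5 L.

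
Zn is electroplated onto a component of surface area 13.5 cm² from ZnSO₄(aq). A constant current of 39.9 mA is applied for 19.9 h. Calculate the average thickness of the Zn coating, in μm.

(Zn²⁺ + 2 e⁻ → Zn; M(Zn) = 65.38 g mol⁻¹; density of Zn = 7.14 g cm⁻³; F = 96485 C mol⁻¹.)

100 μm

Q = I·t = 0.03990 × 71640 = 2858 C; n(e⁻) = 0.02963 mol.
n(Zn) = n(e⁻)/2 = 0.01481 mol, so m = 0.01481 × 65.38 = 0.9685 g.
Volume = m/ρ = 0.9685 / 7.14 = 0.1356 cm³.
Thickness = V/A = 0.1356 / 13.5 = 0.0100 cm = 100 μm.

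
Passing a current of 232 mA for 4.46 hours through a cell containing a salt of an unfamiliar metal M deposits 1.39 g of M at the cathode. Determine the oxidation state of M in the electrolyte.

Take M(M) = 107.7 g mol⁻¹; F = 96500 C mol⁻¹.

+3

Q = I·t = 0.2320 A × 16056 s = 3725 C, so n(e⁻) = 3725/96500 = 0.03860 mol.
n(M) deposited = 1.39 / 107.7 = 0.01291 mol.
Electrons per atom = n(e⁻)/n(M) = 0.03860 / 0.01291 = 2.99 ≈ 3, so the ion is M³⁺.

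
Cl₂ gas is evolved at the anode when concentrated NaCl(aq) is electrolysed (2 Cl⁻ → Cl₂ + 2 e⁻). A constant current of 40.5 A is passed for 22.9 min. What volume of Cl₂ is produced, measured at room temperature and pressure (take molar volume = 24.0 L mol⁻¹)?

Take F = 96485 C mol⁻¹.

6.92 L

Q = I·t = 40.50 A × 1374.0 s = 55650 C.
n(e⁻) = Q/F = 55650 / 96485 = 0.5767 mol.
2 electrons are transferred per Cl₂ molecule, so n(Cl₂) = 0.5767 / 2 = 0.2884 mol.
V = n × V_m = 0.2884 × 24.0 = 6.92 L.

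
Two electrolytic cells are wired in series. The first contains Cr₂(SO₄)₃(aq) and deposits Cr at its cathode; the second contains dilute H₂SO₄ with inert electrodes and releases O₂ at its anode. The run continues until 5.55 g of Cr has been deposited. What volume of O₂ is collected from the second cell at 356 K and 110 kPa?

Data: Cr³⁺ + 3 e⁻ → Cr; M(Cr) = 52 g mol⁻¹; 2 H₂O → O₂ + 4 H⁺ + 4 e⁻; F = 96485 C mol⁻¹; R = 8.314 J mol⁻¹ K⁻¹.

2.15 L

n(Cr) = 5.55 / 52 = 0.1067 mol, so n(e⁻) = 3 × 0.1067 = 0.3202 mol.
The cells are in series, so the same 0.3202 mol of electrons passes through the second cell.
2 H₂O → O₂ + 4 H⁺ + 4 e⁻ — 4 mol e⁻ per mol O₂, so n(O₂) = 0.3202/4 = 0.08005 mol.
V = nRT/P = (0.08005 × 8.314 × 356) / (110 × 10³) = 0.00215 m³ = 2.15 L.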